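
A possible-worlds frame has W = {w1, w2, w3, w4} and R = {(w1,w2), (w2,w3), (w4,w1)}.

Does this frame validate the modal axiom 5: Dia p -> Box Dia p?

The schema 5 characterises exactly the Euclidean frames.
Euclidean: no — w1 R w2 and w1 R w2, but not w2 R w2.

No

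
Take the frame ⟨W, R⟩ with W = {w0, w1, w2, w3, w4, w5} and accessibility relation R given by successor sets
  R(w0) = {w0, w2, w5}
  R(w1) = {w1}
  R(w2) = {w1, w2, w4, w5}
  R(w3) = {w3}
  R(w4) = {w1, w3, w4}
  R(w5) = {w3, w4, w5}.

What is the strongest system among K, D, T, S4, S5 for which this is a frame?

Serial (axiom D): yes — every world has a successor (e.g. w0 R w0).
Reflexive (axiom T): yes — every world is R-related to itself.
Transitive (axiom 4): no — w0 R w2 and w2 R w1, but not w0 R w1.
Euclidean (axiom 5): no — w0 R w5 and w0 R w2, but not w5 R w2.
So F validates K, D, T; S4 would additionally require R to be transitive. The strongest is T.

T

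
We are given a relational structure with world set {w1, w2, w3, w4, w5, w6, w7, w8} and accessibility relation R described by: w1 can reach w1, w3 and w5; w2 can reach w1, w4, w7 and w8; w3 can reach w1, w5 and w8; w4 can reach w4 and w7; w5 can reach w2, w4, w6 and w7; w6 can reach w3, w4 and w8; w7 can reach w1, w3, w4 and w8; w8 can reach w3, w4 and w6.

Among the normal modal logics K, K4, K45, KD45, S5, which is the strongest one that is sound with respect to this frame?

K

Transitive (axiom 4): no — w1 R w3 and w3 R w8, but not w1 R w8.
Euclidean (axiom 5): no — w1 R w5 and w1 R w3, but not w5 R w3.
Serial (axiom D): yes — every world has a successor (e.g. w1 R w1).
Reflexive (axiom T): no — w2 is not related to itself.
So F validates K; K4 would additionally require R to be transitive. The strongest is K.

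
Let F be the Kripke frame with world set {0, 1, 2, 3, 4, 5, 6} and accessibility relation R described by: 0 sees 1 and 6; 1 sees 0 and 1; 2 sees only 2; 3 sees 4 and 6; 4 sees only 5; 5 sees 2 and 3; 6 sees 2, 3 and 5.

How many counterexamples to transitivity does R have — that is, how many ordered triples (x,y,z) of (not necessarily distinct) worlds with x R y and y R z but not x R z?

15

Enumerating: (0,1,0), (0,6,2), (0,6,3), (0,6,5), (1,0,6), (3,4,5), (3,6,2), (3,6,3), (3,6,5), (4,5,2), (4,5,3), (5,3,4), (5,3,6), (6,3,4), (6,3,6).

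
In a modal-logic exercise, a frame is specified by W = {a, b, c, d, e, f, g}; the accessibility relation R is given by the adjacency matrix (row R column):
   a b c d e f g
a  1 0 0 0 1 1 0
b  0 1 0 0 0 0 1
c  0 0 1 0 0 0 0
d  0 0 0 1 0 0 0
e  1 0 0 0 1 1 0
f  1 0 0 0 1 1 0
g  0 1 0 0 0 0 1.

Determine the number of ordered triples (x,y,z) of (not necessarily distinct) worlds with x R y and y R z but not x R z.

R is transitive; there are no such tuples.

0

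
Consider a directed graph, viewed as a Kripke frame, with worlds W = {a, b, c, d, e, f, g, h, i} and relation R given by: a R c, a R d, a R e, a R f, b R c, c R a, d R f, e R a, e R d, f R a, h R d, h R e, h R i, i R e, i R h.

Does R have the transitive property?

No

Transitive: no — b R c and c R a, but not b R a.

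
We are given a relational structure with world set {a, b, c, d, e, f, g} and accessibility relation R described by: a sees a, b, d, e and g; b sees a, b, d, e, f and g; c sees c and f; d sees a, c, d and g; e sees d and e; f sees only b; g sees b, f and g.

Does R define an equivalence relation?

Reflexive: no — f is not related to itself.
Symmetric: no — a R e but not e R a.
Transitive: no — a R b and b R f, but not a R f.
So R is not an equivalence relation.

No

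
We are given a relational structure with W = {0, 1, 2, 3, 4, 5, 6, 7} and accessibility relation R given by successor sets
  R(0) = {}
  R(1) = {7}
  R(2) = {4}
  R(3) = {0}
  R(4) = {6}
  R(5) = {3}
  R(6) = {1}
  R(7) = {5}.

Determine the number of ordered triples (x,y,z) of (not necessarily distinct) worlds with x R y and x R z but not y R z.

7

Enumerating: (1,7,7), (2,4,4), (3,0,0), (4,6,6), (5,3,3), (6,1,1), (7,5,5).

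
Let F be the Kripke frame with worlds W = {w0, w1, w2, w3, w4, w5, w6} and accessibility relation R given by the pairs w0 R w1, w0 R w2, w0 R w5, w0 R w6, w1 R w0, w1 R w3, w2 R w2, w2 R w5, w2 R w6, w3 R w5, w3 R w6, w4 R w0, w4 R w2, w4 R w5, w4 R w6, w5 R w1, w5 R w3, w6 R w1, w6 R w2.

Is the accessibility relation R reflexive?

Reflexive: no — w0 is not related to itself.

No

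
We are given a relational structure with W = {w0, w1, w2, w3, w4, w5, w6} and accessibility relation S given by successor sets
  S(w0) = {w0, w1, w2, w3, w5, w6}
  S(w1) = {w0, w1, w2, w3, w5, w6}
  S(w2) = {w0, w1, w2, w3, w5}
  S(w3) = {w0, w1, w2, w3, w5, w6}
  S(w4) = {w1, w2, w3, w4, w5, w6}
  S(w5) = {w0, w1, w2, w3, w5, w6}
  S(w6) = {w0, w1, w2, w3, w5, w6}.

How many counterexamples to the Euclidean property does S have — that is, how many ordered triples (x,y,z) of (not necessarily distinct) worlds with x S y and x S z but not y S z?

Enumerating: (w0,w2,w6), (w1,w2,w6), (w3,w2,w6), (w4,w1,w4), (w4,w2,w4), (w4,w2,w6), (w4,w3,w4), (w4,w5,w4), (w4,w6,w4), (w5,w2,w6), (w6,w2,w6).

11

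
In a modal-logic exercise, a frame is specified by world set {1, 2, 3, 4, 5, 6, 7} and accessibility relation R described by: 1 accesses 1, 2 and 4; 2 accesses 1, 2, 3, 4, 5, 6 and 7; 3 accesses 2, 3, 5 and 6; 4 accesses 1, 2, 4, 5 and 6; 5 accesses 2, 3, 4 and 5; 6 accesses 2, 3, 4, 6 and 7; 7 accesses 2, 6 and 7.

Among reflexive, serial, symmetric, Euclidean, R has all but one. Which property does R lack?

Euclidean

Reflexive: yes — every world is R-related to itself.
Serial: yes — every world has a successor (e.g. 1 R 1).
Symmetric: yes — every pair in R has its reverse in R.
Euclidean: no — 2 R 1 and 2 R 3, but not 1 R 3.
Only Euclidean fails.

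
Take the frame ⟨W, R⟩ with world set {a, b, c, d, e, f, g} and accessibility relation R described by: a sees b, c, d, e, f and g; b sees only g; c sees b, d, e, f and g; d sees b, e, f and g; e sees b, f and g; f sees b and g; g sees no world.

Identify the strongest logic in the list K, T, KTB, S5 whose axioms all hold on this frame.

K

Reflexive (axiom T): no — a is not related to itself.
Symmetric (axiom B): no — a R b but not b R a.
Euclidean (axiom 5): no — a R b and a R c, but not b R c.
So F validates K; T would additionally require R to be reflexive. The strongest is K.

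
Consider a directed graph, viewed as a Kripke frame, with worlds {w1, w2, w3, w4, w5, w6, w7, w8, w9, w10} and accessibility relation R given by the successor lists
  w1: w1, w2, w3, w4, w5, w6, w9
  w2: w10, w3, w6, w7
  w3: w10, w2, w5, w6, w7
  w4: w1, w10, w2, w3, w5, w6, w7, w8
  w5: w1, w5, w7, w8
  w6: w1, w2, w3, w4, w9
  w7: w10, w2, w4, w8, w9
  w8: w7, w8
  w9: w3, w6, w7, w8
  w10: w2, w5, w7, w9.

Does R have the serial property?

Serial: yes — every world has a successor (e.g. w1 R w1).

Yes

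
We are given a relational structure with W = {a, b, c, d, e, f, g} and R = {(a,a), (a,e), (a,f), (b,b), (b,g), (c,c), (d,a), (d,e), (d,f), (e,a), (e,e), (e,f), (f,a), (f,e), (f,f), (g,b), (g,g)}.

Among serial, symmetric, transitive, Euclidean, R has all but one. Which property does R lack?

Serial: yes — every world has a successor (e.g. a R a).
Symmetric: no — d R a but not a R d.
Transitive: yes — every two-step R-path is closed by a direct edge.
Euclidean: yes — any two successors of a common world are R-related.
Only symmetric fails.

symmetric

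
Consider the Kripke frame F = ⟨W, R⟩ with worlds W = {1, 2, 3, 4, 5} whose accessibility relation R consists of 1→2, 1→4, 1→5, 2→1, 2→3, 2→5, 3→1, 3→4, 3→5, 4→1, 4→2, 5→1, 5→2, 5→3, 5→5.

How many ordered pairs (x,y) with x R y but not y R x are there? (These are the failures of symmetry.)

4

Enumerating: (2,3), (3,1), (3,4), (4,2).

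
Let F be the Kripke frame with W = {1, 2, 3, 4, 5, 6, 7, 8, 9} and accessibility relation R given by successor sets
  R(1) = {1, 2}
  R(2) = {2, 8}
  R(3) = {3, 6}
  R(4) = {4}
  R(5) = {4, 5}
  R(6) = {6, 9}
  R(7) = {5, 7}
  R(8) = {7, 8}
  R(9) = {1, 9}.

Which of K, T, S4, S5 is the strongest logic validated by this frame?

T

Reflexive (axiom T): yes — every world is R-related to itself.
Transitive (axiom 4): no — 1 R 2 and 2 R 8, but not 1 R 8.
Euclidean (axiom 5): no — 1 R 2 and 1 R 1, but not 2 R 1.
So F validates K, T; S4 would additionally require R to be transitive. The strongest is T.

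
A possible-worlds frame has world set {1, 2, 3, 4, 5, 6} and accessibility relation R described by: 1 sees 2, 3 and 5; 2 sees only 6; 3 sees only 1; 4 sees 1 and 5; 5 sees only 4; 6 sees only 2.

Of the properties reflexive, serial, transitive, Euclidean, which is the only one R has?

Reflexive: no — 1 is not related to itself.
Serial: yes — every world has a successor (e.g. 1 R 2).
Transitive: no — 1 R 2 and 2 R 6, but not 1 R 6.
Euclidean: no — 1 R 2 and 1 R 3, but not 2 R 3.
Only serial holds.

serial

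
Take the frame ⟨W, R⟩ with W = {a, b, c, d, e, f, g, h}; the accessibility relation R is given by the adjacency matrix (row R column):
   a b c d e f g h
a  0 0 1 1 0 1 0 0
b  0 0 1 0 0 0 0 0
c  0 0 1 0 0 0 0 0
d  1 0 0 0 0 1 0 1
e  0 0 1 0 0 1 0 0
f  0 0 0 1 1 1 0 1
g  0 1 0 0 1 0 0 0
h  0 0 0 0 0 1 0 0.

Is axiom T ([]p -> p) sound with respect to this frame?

Axiom T corresponds to the accessibility relation being reflexive.
Reflexive: no — a is not related to itself.

No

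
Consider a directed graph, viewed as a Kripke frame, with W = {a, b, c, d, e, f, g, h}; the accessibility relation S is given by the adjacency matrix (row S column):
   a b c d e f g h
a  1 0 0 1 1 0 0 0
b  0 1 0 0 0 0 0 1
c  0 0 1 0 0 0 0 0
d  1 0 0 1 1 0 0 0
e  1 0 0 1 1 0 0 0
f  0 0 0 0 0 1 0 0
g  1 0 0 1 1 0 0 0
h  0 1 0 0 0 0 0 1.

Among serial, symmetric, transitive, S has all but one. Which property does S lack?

Serial: yes — every world has a successor (e.g. a S a).
Symmetric: no — g S a but not a S g.
Transitive: yes — every two-step S-path is closed by a direct edge.
Only symmetric fails.

symmetric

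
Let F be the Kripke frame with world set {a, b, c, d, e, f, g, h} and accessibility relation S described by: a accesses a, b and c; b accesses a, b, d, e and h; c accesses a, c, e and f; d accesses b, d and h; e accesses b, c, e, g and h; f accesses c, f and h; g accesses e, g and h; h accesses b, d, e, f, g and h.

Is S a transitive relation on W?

No

Transitive: no — a S b and b S d, but not a S d.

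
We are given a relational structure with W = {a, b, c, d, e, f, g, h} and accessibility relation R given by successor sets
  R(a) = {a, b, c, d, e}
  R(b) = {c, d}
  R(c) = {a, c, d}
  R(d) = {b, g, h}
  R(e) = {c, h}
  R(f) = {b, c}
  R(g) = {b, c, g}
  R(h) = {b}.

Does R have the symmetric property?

No

Symmetric: no — a R b but not b R a.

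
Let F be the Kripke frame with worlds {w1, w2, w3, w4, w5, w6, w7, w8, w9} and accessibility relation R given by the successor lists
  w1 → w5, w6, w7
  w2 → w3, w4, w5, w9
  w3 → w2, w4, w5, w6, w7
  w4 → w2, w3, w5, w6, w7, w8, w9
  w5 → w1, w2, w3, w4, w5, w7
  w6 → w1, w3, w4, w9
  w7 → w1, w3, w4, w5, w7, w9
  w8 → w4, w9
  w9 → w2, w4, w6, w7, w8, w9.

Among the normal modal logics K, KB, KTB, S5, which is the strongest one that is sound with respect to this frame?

Symmetric (axiom B): yes — every pair in R has its reverse in R.
Reflexive (axiom T): no — w1 is not related to itself.
Euclidean (axiom 5): no — w1 R w5 and w1 R w6, but not w5 R w6.
So F validates K, KB; KTB would additionally require R to be reflexive. The strongest is KB.

KB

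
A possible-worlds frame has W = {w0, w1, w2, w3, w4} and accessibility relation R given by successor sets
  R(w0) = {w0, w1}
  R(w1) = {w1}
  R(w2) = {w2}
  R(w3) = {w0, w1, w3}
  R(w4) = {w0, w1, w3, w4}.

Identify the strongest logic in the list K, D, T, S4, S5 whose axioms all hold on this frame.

Serial (axiom D): yes — every world has a successor (e.g. w0 R w0).
Reflexive (axiom T): yes — every world is R-related to itself.
Transitive (axiom 4): yes — every two-step R-path is closed by a direct edge.
Euclidean (axiom 5): no — w3 R w1 and w3 R w0, but not w1 R w0.
So F validates K, D, T, S4; S5 would additionally require R to be Euclidean. The strongest is S4.

S4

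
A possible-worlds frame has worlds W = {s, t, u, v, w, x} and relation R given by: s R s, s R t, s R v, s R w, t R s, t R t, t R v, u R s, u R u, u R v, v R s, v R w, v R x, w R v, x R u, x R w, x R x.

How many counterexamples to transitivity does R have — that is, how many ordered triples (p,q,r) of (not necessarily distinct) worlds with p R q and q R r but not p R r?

18

Enumerating: (s,v,x), (t,s,w), (t,v,w), (t,v,x), (u,s,t), (u,s,w), (u,v,w), (u,v,x), (v,s,t), (v,s,v), (v,w,v), (v,x,u), (w,v,s), (w,v,w), (w,v,x), (x,u,s), (x,u,v), (x,w,v).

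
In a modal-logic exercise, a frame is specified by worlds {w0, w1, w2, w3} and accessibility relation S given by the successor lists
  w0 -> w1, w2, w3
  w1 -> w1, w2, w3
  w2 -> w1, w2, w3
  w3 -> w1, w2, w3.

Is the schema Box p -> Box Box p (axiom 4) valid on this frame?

The schema 4 characterises exactly the transitive frames.
Transitive: yes — every two-step S-path is closed by a direct edge.

Yes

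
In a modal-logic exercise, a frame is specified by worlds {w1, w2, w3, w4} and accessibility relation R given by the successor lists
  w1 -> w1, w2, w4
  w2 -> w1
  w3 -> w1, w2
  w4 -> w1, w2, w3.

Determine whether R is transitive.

No

Transitive: no — w1 R w4 and w4 R w3, but not w1 R w3.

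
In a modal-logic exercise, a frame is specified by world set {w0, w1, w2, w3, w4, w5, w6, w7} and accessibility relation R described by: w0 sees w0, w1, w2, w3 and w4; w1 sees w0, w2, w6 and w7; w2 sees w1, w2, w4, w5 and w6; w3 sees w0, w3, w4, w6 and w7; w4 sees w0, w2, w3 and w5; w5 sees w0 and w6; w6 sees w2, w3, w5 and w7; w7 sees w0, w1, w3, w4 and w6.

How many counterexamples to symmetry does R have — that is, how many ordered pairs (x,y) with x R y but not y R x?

Enumerating: (w0,w2), (w1,w6), (w2,w5), (w4,w5), (w5,w0), (w7,w0), (w7,w4).

7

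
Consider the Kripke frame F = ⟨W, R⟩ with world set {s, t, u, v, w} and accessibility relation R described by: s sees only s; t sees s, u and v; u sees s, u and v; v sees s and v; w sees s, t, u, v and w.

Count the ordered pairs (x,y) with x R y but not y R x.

Enumerating: (t,s), (t,u), (t,v), (u,s), (u,v), (v,s), (w,s), (w,t), (w,u), (w,v).

10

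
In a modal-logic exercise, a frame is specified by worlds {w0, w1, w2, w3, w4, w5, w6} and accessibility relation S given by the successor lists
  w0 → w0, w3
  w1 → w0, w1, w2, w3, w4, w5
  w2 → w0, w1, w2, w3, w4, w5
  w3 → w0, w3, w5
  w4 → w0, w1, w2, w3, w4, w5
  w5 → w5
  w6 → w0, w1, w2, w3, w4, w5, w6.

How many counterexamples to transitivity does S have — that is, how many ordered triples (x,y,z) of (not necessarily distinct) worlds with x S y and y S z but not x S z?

1

Enumerating: (w0,w3,w5).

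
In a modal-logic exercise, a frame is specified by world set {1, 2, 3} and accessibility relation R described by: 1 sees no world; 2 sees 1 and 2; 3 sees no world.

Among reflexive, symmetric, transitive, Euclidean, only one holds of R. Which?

Reflexive: no — 1 is not related to itself.
Symmetric: no — 2 R 1 but not 1 R 2.
Transitive: yes — every two-step R-path is closed by a direct edge.
Euclidean: no — 2 R 1 and 2 R 1, but not 1 R 1.
Only transitive holds.

transitive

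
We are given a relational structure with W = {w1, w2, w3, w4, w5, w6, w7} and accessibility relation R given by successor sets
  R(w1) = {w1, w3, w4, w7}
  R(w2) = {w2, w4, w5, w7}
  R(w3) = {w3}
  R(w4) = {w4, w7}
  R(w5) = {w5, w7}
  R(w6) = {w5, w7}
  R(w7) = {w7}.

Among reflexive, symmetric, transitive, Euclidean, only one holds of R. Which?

Reflexive: no — w6 is not related to itself.
Symmetric: no — w1 R w3 but not w3 R w1.
Transitive: yes — every two-step R-path is closed by a direct edge.
Euclidean: no — w1 R w3 and w1 R w4, but not w3 R w4.
Only transitive holds.

transitive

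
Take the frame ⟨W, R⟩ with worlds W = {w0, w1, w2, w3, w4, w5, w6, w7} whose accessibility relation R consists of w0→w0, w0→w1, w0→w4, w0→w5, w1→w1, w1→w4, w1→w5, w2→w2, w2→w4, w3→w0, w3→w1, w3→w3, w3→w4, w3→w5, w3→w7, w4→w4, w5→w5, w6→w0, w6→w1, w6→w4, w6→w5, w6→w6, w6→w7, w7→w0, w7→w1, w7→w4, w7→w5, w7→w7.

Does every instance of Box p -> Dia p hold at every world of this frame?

By correspondence theory, D is valid on a frame iff R is serial.
Serial: yes — every world has a successor (e.g. w0 R w0).

Yes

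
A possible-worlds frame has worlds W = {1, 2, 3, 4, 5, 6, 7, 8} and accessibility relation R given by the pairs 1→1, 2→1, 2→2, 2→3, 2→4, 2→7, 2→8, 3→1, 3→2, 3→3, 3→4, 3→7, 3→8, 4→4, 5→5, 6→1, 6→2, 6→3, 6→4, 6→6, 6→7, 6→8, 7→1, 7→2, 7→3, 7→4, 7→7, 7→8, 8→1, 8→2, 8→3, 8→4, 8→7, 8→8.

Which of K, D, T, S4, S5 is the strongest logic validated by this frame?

S4

Serial (axiom D): yes — every world has a successor (e.g. 1 R 1).
Reflexive (axiom T): yes — every world is R-related to itself.
Transitive (axiom 4): yes — every two-step R-path is closed by a direct edge.
Euclidean (axiom 5): no — 2 R 1 and 2 R 3, but not 1 R 3.
So F validates K, D, T, S4; S5 would additionally require R to be Euclidean. The strongest is S4.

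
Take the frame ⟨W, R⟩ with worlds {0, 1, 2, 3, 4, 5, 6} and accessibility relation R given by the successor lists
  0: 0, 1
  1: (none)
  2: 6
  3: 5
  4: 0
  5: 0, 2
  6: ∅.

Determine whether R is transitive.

No

Transitive: no — 3 R 5 and 5 R 0, but not 3 R 0.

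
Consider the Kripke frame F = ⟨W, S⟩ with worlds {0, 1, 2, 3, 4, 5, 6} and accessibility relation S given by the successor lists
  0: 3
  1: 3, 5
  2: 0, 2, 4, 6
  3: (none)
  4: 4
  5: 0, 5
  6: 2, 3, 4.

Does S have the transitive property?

No

Transitive: no — 1 S 5 and 5 S 0, but not 1 S 0.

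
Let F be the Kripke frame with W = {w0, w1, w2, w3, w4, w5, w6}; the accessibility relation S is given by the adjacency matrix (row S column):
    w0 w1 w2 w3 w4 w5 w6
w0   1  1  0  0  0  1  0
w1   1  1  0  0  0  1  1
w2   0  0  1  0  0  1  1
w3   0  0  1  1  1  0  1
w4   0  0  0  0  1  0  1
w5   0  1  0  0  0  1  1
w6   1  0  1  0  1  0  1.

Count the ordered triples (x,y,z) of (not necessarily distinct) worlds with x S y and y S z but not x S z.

Enumerating: (w0,w1,w6), (w0,w5,w6), (w1,w6,w2), (w1,w6,w4), (w2,w5,w1), (w2,w6,w0), (w2,w6,w4), (w3,w2,w5), (w3,w6,w0), (w4,w6,w0), (w4,w6,w2), (w5,w1,w0), (w5,w6,w0), (w5,w6,w2), (w5,w6,w4), (w6,w0,w1), (w6,w0,w5), (w6,w2,w5).

18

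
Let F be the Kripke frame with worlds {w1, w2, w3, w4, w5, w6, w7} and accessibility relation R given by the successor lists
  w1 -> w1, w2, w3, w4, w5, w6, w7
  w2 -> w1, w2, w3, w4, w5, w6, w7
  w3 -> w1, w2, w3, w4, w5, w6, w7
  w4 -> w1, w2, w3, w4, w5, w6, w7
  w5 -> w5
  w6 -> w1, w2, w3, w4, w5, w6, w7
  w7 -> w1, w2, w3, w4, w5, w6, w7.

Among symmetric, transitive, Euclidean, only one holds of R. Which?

Symmetric: no — w1 R w5 but not w5 R w1.
Transitive: yes — every two-step R-path is closed by a direct edge.
Euclidean: no — w1 R w5 and w1 R w2, but not w5 R w2.
Only transitive holds.

transitive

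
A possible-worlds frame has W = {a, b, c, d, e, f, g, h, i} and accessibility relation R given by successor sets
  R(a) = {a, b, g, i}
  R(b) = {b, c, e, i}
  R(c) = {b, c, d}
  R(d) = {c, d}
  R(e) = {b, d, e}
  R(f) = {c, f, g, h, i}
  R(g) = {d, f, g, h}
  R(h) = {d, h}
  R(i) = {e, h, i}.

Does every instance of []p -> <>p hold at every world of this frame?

The schema D characterises exactly the serial frames.
Serial: yes — every world has a successor (e.g. a R a).

Yes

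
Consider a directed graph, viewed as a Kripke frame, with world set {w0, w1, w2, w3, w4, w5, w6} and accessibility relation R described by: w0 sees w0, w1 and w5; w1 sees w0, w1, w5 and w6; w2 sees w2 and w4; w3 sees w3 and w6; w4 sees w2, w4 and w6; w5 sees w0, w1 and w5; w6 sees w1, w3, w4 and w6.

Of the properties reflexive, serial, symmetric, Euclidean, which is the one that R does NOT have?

Euclidean

Reflexive: yes — every world is R-related to itself.
Serial: yes — every world has a successor (e.g. w0 R w0).
Symmetric: yes — every pair in R has its reverse in R.
Euclidean: no — w1 R w0 and w1 R w6, but not w0 R w6.
Only Euclidean fails.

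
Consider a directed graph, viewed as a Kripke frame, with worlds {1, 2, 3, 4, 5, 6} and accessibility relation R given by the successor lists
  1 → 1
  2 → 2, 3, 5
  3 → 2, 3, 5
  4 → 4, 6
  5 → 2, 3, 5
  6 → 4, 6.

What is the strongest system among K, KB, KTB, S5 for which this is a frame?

Symmetric (axiom B): yes — every pair in R has its reverse in R.
Reflexive (axiom T): yes — every world is R-related to itself.
Euclidean (axiom 5): yes — any two successors of a common world are R-related.
So F validates K, KB, KTB, S5. The strongest is S5.

S5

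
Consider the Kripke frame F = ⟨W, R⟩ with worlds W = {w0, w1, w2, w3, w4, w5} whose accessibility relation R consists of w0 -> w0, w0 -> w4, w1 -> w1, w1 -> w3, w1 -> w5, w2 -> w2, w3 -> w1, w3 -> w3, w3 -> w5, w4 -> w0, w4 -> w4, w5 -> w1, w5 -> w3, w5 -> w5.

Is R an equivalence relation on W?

Reflexive: yes — every world is R-related to itself.
Symmetric: yes — every pair in R has its reverse in R.
Transitive: yes — every two-step R-path is closed by a direct edge.
So R is an equivalence relation.

Yes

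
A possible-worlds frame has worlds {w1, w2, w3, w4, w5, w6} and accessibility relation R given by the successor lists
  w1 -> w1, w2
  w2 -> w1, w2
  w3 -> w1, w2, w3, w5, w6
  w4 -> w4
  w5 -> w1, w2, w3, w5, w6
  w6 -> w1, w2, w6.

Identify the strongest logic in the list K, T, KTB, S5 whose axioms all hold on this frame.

T

Reflexive (axiom T): yes — every world is R-related to itself.
Symmetric (axiom B): no — w3 R w1 but not w1 R w3.
Euclidean (axiom 5): no — w3 R w1 and w3 R w5, but not w1 R w5.
So F validates K, T; KTB would additionally require R to be symmetric. The strongest is T.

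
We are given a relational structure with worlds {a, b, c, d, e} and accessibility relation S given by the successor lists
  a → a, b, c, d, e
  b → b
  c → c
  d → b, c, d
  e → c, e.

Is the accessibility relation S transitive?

Yes

Transitive: yes — every two-step S-path is closed by a direct edge.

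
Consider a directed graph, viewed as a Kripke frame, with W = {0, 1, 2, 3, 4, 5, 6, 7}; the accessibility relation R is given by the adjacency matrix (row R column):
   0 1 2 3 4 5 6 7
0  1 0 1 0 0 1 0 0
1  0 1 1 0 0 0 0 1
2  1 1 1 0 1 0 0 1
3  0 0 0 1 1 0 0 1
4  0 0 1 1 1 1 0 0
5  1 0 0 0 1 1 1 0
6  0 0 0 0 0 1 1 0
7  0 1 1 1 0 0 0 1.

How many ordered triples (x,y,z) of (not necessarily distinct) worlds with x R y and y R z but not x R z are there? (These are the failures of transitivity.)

30

Enumerating: (0,2,1), (0,2,4), (0,2,7), (0,5,4), (0,5,6), (1,2,0), (1,2,4), (1,7,3), (2,0,5), (2,4,3), (2,4,5), (2,7,3), … and 18 more.
Total: 30.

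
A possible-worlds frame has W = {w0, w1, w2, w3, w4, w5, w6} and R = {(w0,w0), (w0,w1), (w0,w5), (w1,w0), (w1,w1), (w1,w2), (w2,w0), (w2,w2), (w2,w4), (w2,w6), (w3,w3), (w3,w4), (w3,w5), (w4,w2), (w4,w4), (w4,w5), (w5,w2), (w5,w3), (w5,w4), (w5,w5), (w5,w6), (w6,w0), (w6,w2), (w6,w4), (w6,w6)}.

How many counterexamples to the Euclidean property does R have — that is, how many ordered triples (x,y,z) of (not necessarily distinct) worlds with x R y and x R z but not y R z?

Enumerating: (w0,w1,w5), (w0,w5,w0), (w0,w5,w1), (w1,w0,w2), (w1,w2,w1), (w2,w0,w2), (w2,w0,w4), (w2,w0,w6), (w2,w4,w0), (w2,w4,w6), (w3,w4,w3), (w4,w2,w5), … and 13 more.
Total: 25.

25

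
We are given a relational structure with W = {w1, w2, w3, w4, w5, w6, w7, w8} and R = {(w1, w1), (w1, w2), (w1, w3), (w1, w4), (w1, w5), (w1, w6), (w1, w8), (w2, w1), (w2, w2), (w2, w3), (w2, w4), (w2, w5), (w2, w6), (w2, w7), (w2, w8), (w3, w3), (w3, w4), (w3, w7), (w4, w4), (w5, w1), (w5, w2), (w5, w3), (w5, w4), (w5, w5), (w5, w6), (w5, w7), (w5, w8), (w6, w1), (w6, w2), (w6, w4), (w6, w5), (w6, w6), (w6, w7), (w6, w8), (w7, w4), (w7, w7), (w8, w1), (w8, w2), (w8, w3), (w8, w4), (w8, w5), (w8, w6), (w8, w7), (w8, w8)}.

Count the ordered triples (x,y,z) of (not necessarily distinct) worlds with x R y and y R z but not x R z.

Enumerating: (w1,w2,w7), (w1,w3,w7), (w1,w5,w7), (w1,w6,w7), (w1,w8,w7), (w6,w1,w3), (w6,w2,w3), (w6,w5,w3), (w6,w8,w3).

9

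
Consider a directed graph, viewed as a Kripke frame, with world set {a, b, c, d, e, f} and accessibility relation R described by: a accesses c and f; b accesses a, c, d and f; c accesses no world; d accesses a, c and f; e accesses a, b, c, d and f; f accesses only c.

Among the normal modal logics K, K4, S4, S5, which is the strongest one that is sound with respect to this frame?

Transitive (axiom 4): yes — every two-step R-path is closed by a direct edge.
Reflexive (axiom T): no — a is not related to itself.
Euclidean (axiom 5): no — a R c and a R f, but not c R f.
So F validates K, K4; S4 would additionally require R to be reflexive. The strongest is K4.

K4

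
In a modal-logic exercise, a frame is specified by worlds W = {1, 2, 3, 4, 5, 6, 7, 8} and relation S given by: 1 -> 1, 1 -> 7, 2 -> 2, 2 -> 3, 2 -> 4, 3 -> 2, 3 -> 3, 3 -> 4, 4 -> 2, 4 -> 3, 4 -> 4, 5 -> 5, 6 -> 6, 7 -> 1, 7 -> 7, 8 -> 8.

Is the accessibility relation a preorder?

Reflexive: yes — every world is S-related to itself.
Transitive: yes — every two-step S-path is closed by a direct edge.
So S is a preorder.

Yes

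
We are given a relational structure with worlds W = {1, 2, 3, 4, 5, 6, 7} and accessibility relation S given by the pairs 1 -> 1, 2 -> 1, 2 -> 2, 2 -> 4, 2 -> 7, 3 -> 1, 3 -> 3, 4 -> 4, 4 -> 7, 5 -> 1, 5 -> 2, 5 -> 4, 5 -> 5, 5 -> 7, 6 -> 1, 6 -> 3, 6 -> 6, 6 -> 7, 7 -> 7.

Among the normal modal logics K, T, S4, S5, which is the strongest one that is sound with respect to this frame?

Reflexive (axiom T): yes — every world is S-related to itself.
Transitive (axiom 4): yes — every two-step S-path is closed by a direct edge.
Euclidean (axiom 5): no — 2 S 1 and 2 S 4, but not 1 S 4.
So F validates K, T, S4; S5 would additionally require S to be Euclidean. The strongest is S4.

S4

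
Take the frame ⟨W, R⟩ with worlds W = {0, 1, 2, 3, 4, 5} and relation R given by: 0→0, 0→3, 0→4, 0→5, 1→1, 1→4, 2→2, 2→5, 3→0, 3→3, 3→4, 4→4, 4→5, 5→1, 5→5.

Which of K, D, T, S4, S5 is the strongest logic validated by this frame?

Serial (axiom D): yes — every world has a successor (e.g. 0 R 0).
Reflexive (axiom T): yes — every world is R-related to itself.
Transitive (axiom 4): no — 0 R 5 and 5 R 1, but not 0 R 1.
Euclidean (axiom 5): no — 0 R 3 and 0 R 5, but not 3 R 5.
So F validates K, D, T; S4 would additionally require R to be transitive. The strongest is T.

T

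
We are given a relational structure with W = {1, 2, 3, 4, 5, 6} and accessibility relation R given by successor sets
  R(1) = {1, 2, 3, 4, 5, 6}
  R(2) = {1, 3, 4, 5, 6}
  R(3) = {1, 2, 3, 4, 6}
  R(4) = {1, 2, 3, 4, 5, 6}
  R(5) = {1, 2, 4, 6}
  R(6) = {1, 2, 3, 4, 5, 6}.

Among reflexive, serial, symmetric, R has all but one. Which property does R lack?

reflexive

Reflexive: no — 2 is not related to itself.
Serial: yes — every world has a successor (e.g. 1 R 1).
Symmetric: yes — every pair in R has its reverse in R.
Only reflexive fails.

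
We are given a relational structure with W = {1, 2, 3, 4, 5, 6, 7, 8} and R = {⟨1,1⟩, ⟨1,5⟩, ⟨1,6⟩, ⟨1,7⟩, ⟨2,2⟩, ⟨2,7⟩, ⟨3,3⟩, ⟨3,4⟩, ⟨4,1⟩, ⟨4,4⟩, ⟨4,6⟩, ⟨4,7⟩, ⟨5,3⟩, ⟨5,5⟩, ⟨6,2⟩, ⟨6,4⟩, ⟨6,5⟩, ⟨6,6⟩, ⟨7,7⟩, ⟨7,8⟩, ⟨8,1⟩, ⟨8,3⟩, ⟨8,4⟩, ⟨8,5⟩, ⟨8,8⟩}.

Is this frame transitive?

Transitive: no — 1 R 5 and 5 R 3, but not 1 R 3.

No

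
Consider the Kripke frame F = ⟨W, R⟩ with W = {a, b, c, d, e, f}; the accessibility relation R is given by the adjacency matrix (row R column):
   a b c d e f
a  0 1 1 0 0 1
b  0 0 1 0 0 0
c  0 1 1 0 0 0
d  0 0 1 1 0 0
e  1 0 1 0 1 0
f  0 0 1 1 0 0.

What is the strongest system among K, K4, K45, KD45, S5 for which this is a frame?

K

Transitive (axiom 4): no — a R f and f R d, but not a R d.
Euclidean (axiom 5): no — a R b and a R f, but not b R f.
Serial (axiom D): yes — every world has a successor (e.g. a R b).
Reflexive (axiom T): no — a is not related to itself.
So F validates K; K4 would additionally require R to be transitive. The strongest is K.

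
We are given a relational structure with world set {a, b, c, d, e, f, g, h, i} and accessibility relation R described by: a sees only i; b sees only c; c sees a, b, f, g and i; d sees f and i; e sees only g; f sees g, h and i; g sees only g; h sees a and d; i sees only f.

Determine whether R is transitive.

No

Transitive: no — a R i and i R f, but not a R f.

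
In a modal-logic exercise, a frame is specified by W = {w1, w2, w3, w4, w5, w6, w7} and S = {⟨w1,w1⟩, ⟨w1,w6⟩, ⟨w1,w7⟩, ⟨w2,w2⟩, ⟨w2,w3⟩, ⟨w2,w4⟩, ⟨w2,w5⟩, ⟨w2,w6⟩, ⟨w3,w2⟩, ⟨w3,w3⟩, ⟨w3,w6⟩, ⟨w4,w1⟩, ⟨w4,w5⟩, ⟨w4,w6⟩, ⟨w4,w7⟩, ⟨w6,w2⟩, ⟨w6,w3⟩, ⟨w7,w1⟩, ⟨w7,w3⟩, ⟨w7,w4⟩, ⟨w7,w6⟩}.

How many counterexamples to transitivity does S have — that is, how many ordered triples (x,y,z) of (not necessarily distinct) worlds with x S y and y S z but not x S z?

Enumerating: (w1,w6,w2), (w1,w6,w3), (w1,w7,w3), (w1,w7,w4), (w2,w4,w1), (w2,w4,w7), (w3,w2,w4), (w3,w2,w5), (w4,w6,w2), (w4,w6,w3), (w4,w7,w3), (w4,w7,w4), … and 9 more.
Total: 21.

21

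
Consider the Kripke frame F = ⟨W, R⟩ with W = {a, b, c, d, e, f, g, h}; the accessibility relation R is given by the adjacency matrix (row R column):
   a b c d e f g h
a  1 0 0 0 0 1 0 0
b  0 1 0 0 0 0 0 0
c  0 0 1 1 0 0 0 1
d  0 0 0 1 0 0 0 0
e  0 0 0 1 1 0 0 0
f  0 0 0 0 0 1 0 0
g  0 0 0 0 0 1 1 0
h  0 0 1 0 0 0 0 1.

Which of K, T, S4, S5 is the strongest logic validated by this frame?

T

Reflexive (axiom T): yes — every world is R-related to itself.
Transitive (axiom 4): no — h R c and c R d, but not h R d.
Euclidean (axiom 5): no — c R d and c R h, but not d R h.
So F validates K, T; S4 would additionally require R to be transitive. The strongest is T.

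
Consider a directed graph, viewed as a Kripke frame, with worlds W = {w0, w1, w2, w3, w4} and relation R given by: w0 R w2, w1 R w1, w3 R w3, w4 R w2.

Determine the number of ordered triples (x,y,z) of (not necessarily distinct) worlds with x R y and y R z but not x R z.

R is transitive; there are no such tuples.

0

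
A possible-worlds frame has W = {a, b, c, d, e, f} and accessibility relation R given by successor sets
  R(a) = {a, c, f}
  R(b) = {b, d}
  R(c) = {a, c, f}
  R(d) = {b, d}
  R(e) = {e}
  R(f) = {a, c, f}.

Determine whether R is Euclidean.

Euclidean: yes — any two successors of a common world are R-related.

Yes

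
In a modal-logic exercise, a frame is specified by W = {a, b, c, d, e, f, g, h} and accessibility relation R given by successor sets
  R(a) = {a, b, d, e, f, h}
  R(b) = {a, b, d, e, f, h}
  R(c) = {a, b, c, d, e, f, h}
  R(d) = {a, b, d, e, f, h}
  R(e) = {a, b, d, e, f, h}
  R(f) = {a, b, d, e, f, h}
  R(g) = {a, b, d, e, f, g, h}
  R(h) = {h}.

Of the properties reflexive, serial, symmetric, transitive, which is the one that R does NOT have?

symmetric

Reflexive: yes — every world is R-related to itself.
Serial: yes — every world has a successor (e.g. a R a).
Symmetric: no — a R h but not h R a.
Transitive: yes — every two-step R-path is closed by a direct edge.
Only symmetric fails.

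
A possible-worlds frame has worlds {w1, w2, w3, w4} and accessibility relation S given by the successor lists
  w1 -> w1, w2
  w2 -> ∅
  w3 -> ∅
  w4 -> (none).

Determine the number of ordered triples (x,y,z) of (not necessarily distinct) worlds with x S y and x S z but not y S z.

Enumerating: (w1,w2,w1), (w1,w2,w2).

2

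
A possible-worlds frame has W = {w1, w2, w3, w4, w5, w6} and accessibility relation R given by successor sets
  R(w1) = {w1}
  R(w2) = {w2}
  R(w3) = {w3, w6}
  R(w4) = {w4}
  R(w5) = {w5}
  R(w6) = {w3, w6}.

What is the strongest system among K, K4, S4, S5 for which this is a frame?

S5

Transitive (axiom 4): yes — every two-step R-path is closed by a direct edge.
Reflexive (axiom T): yes — every world is R-related to itself.
Euclidean (axiom 5): yes — any two successors of a common world are R-related.
So F validates K, K4, S4, S5. The strongest is S5.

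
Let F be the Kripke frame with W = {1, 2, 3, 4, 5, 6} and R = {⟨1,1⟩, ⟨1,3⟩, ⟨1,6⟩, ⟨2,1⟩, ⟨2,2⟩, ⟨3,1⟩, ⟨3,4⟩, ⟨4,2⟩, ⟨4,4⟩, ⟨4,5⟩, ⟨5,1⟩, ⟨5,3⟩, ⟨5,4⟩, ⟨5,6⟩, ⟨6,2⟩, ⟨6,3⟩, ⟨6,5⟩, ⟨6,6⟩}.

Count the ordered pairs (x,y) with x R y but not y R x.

8

Enumerating: (1,6), (2,1), (3,4), (4,2), (5,1), (5,3), (6,2), (6,3).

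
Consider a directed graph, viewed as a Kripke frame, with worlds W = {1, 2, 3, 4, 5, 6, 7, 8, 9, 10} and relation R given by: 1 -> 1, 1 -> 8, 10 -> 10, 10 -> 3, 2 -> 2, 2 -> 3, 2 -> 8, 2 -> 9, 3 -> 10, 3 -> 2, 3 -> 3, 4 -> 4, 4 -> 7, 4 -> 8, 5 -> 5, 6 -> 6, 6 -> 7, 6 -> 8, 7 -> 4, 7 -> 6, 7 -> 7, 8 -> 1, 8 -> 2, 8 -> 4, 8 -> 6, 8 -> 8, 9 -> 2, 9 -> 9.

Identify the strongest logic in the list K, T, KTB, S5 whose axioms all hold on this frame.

KTB

Reflexive (axiom T): yes — every world is R-related to itself.
Symmetric (axiom B): yes — every pair in R has its reverse in R.
Euclidean (axiom 5): no — 2 R 3 and 2 R 8, but not 3 R 8.
So F validates K, T, KTB; S5 would additionally require R to be Euclidean. The strongest is KTB.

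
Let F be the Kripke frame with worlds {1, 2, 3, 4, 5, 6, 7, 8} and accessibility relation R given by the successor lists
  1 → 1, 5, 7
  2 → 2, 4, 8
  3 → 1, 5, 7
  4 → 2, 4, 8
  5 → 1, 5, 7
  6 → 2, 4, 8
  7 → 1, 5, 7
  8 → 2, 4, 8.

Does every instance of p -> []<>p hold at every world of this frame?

By correspondence theory, B is valid on a frame iff R is symmetric.
Symmetric: no — 3 R 1 but not 1 R 3.

No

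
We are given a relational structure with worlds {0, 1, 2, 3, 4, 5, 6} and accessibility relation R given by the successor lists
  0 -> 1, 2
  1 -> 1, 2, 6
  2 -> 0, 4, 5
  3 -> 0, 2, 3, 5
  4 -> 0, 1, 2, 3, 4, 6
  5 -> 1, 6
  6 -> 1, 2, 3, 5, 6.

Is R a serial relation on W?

Yes

Serial: yes — every world has a successor (e.g. 0 R 1).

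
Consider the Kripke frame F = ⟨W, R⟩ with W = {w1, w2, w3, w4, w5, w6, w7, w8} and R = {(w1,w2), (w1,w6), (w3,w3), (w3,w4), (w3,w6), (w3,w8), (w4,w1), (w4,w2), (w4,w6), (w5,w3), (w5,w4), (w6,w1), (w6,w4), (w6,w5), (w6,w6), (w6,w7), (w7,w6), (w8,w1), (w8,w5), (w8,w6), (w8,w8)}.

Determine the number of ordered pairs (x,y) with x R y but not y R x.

12

Enumerating: (w1,w2), (w3,w4), (w3,w6), (w3,w8), (w4,w1), (w4,w2), (w5,w3), (w5,w4), (w6,w5), (w8,w1), (w8,w5), (w8,w6).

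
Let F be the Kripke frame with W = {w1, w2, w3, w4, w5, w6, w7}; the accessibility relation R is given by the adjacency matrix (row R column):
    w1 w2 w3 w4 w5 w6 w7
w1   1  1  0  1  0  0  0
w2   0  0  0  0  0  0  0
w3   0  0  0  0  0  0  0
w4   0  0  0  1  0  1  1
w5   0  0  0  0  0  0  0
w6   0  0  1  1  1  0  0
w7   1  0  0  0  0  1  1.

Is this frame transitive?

Transitive: no — w1 R w4 and w4 R w6, but not w1 R w6.

No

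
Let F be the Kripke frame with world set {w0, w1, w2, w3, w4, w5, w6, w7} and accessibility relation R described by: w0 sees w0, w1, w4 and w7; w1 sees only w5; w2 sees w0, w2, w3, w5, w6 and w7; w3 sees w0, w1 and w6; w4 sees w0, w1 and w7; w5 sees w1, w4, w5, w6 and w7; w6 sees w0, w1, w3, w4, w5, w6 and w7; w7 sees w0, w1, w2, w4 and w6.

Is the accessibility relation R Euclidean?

No

Euclidean: no — w0 R w1 and w0 R w4, but not w1 R w4.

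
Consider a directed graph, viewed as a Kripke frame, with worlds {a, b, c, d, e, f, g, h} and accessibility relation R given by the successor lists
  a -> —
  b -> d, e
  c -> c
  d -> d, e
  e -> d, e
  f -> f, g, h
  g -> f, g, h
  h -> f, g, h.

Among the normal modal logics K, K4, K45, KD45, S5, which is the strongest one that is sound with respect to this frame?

K45

Transitive (axiom 4): yes — every two-step R-path is closed by a direct edge.
Euclidean (axiom 5): yes — any two successors of a common world are R-related.
Serial (axiom D): no — a has no R-successor.
Reflexive (axiom T): no — a is not related to itself.
So F validates K, K4, K45; KD45 would additionally require R to be serial. The strongest is K45.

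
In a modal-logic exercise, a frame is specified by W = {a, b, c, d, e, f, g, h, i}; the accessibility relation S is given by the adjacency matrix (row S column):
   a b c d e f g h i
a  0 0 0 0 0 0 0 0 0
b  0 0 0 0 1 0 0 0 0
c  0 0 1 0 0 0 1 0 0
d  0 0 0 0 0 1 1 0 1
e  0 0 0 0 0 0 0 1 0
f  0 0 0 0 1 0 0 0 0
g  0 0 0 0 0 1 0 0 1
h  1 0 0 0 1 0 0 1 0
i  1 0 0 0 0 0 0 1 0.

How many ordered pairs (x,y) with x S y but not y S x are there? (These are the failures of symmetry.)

Enumerating: (b,e), (c,g), (d,f), (d,g), (d,i), (f,e), (g,f), (g,i), (h,a), (i,a), (i,h).

11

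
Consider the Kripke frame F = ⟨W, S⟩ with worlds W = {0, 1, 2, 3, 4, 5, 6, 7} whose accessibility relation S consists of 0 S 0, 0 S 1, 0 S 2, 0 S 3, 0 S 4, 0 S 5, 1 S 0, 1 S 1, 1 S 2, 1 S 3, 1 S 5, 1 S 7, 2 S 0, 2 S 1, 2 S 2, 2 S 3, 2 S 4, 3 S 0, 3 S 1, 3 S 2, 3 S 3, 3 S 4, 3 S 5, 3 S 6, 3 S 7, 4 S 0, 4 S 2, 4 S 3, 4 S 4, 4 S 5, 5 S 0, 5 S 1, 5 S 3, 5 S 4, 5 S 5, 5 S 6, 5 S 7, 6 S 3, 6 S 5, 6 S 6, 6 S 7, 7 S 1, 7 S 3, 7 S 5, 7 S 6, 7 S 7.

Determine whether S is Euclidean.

No

Euclidean: no — 0 S 1 and 0 S 4, but not 1 S 4.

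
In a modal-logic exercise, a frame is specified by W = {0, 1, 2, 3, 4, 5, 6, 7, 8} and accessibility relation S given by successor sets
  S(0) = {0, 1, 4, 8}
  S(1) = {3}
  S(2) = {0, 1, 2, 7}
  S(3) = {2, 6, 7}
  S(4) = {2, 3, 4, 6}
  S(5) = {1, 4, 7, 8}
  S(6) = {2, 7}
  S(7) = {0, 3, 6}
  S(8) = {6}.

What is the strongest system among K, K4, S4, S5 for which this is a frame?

Transitive (axiom 4): no — 0 S 1 and 1 S 3, but not 0 S 3.
Reflexive (axiom T): no — 1 is not related to itself.
Euclidean (axiom 5): no — 0 S 1 and 0 S 4, but not 1 S 4.
So F validates K; K4 would additionally require S to be transitive. The strongest is K.

K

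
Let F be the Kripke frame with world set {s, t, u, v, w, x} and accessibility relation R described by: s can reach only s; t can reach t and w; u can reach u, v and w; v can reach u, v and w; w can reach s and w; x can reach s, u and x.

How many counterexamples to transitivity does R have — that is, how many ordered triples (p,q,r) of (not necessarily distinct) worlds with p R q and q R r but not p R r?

Enumerating: (t,w,s), (u,w,s), (v,w,s), (x,u,v), (x,u,w).

5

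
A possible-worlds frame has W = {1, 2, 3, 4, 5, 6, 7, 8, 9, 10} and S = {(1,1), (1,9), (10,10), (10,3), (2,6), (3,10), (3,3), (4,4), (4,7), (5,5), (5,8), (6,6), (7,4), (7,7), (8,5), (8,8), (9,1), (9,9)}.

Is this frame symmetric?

No

Symmetric: no — 2 S 6 but not 6 S 2.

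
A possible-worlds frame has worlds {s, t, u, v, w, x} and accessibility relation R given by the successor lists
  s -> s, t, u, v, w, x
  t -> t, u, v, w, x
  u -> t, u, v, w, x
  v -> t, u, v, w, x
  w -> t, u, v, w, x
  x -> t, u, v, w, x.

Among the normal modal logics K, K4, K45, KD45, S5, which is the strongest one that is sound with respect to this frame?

K4

Transitive (axiom 4): yes — every two-step R-path is closed by a direct edge.
Euclidean (axiom 5): no — s R t and s R s, but not t R s.
Serial (axiom D): yes — every world has a successor (e.g. s R s).
Reflexive (axiom T): yes — every world is R-related to itself.
So F validates K, K4; K45 would additionally require R to be Euclidean. The strongest is K4.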